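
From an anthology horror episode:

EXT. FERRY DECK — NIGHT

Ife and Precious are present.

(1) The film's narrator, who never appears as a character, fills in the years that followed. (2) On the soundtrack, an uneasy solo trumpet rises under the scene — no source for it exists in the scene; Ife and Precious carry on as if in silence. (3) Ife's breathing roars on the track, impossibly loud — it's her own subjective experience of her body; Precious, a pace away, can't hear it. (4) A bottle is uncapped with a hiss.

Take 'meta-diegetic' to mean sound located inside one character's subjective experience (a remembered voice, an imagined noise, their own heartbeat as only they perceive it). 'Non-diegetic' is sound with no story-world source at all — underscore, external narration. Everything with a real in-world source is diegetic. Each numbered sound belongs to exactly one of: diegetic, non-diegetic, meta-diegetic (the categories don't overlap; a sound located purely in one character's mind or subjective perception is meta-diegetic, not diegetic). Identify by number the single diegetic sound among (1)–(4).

4

(1) is non-diegetic: the narrator exists outside the story world, addressing only the audience.
(2) it has no source in the story world and no character can hear it — it's underscore → non-diegetic.
Sound (3): a subjective body sound — Ife's private perception, inaudible to Precious, so meta-diegetic.
(4) is diegetic: the sound comes from a bottle physically present in the location.
Only (4) is diegetic.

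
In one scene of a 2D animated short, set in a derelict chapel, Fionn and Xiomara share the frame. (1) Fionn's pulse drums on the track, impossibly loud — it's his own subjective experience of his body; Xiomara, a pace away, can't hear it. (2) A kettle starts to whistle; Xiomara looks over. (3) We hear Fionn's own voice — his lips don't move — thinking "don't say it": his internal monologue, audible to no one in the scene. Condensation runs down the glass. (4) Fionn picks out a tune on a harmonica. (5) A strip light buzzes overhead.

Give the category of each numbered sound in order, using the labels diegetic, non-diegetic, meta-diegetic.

meta-diegetic, diegetic, meta-diegetic, diegetic, diegetic

(1) it's Fionn's internal bodily sensation rendered as sound; only Fionn 'hears' it → meta-diegetic.
(2) an in-world source (a kettle); characters could hear it → diegetic.
(3) is meta-diegetic: it's Fionn's unspoken thought, heard only by the audience via his subjectivity.
Sound (4): a character is playing a harmonica on screen, so diegetic.
Sound (5): a strip light is part of the location's real environment, so diegetic.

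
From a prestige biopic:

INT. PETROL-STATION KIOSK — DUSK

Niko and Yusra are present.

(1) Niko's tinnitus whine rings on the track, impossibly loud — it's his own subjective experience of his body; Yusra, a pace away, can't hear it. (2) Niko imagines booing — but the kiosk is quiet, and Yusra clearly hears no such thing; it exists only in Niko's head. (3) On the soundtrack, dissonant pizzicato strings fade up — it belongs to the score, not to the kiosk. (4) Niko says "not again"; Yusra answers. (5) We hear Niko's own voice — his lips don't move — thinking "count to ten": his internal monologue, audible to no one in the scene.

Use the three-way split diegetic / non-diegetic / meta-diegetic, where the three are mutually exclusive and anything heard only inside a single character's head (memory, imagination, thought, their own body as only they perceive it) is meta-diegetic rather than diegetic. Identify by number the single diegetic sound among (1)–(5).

4

(1) is meta-diegetic: point-of-audition from inside Niko's body; not a sound in the room.
(2) Niko alone 'hears' it — an imagined sound, not present in the space → meta-diegetic.
(3) is non-diegetic: nothing in the kiosk produces it and the characters don't hear it — pure soundtrack.
Sound (4): on-screen dialogue — Niko speaks and Yusra is there to hear, so diegetic.
(5) is meta-diegetic: it's Niko's unspoken thought, heard only by the audience via his subjectivity.
Only (4) is diegetic.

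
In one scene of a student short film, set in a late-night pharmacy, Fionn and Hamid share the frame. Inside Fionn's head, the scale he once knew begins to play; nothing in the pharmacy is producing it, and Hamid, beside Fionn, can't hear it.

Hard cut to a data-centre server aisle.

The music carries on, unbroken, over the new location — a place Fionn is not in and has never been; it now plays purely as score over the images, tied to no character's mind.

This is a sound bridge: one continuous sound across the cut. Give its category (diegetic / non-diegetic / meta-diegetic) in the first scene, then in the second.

meta-diegetic, non-diegetic

Scene one: the music exists only inside Fionn's mind; Hamid can't hear it → meta-diegetic.
Scene two: it's detached from Fionn entirely and plays over unrelated images with no in-world source — conventional underscore → non-diegetic.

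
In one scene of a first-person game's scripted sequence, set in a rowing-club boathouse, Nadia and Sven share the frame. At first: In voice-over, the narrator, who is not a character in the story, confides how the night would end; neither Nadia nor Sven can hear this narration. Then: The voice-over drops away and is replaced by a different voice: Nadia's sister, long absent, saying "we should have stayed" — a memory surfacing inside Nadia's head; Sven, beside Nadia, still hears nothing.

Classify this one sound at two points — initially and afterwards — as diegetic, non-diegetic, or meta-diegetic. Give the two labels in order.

non-diegetic, meta-diegetic

Initially: the external narrator addresses only the audience — outside the story world → non-diegetic.
Afterwards: the replacement voice is a memory inside Nadia's mind specifically → meta-diegetic.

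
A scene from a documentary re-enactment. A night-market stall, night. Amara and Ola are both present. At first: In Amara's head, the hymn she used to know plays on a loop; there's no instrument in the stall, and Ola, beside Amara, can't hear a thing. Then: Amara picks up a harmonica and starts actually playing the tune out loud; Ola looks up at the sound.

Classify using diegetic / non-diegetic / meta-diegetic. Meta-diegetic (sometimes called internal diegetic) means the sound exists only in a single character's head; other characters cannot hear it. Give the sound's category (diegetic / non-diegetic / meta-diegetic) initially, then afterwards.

Initially: the tune exists only as Amara's private memory; Ola can't hear it → meta-diegetic.
Afterwards: Amara is now producing it live on a harmonica, in the room, and Ola hears it → diegetic.

meta-diegetic, diegetic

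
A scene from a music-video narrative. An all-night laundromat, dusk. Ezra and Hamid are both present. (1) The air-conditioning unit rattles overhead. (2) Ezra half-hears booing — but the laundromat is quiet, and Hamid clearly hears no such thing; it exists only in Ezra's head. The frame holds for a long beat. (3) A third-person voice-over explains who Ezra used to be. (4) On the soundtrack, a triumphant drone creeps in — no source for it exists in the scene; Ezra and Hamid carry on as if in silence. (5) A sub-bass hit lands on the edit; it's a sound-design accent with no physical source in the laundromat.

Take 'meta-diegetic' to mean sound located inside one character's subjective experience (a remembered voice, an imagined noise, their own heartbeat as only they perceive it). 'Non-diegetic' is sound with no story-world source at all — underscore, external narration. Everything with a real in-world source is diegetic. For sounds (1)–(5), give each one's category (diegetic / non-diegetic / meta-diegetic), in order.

diegetic, meta-diegetic, non-diegetic, non-diegetic, non-diegetic

(1) it's the actual ambient sound of the location → diegetic.
Sound (2): Ezra alone 'hears' it — an imagined sound, not present in the space, so meta-diegetic.
(3) is non-diegetic: commentary laid over the scene from outside the fiction.
(4) it has no source in the story world and no character can hear it — it's underscore → non-diegetic.
(5) is non-diegetic: nothing in the scene produces it; it's an accent added for the audience.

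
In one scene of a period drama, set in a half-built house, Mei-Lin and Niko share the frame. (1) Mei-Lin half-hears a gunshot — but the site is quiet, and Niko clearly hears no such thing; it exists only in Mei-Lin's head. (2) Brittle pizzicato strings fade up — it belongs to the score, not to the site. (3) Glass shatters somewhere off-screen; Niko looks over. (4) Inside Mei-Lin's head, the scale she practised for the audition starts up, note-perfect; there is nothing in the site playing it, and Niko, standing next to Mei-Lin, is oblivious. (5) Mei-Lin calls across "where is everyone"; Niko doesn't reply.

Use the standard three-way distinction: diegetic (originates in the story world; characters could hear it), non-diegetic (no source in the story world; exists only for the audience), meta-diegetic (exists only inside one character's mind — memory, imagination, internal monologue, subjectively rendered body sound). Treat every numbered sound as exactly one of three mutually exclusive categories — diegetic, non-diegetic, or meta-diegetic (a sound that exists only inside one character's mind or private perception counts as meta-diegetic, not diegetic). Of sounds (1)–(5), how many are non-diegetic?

1

(1) is meta-diegetic: subjective to Mei-Lin: the site is silent and Niko hears nothing.
Sound (2): it has no source in the story world and no character can hear it — it's underscore, so non-diegetic.
(3) is diegetic: the sound comes from glass physically present in the location.
(4) is meta-diegetic: it lives in Mei-Lin's subjectivity, not in the site.
(5) Mei-Lin is a character speaking aloud in the scene → diegetic.
So 1 of the 5 is non-diegetic: (2).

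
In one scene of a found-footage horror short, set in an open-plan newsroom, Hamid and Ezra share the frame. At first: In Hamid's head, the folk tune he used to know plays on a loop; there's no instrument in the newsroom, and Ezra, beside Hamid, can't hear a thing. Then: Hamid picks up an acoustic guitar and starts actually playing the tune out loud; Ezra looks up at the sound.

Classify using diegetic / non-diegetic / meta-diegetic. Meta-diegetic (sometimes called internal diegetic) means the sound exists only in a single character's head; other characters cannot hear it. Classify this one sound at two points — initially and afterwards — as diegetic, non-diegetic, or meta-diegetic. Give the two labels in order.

Initially: the tune exists only as Hamid's private memory; Ezra can't hear it → meta-diegetic.
Afterwards: Hamid is now producing it live on an acoustic guitar, in the room, and Ezra hears it → diegetic.

meta-diegetic, diegetic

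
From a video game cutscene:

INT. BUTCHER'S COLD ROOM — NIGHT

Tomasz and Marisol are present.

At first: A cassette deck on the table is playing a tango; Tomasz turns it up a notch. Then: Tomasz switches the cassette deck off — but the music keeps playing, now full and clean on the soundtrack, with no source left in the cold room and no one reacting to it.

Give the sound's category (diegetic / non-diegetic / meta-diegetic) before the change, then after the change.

diegetic, non-diegetic

Before the change: a cassette deck is a real in-scene source and Tomasz reacts to it → diegetic.
After the change: there is no longer any in-world source and no one can hear it — it has become underscore → non-diegetic.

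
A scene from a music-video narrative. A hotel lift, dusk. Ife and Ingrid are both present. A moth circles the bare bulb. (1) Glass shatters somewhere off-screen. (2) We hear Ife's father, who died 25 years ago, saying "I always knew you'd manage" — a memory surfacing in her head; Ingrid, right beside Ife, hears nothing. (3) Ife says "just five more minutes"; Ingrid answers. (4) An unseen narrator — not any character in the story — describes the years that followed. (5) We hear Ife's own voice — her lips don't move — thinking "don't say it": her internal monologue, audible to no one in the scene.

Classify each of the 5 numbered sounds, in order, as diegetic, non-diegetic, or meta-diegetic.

(1) an in-world source (glass); characters could hear it → diegetic.
(2) it's Ife's recollection rendered as sound; the other character can't hear it → meta-diegetic.
(3) is diegetic: on-screen dialogue — Ife speaks and Ingrid is there to hear.
(4) the narrator exists outside the story world, addressing only the audience → non-diegetic.
Sound (5): internal monologue — inside Ife's mind, not spoken into the scene, so meta-diegetic.

diegetic, meta-diegetic, diegetic, non-diegetic, meta-diegetic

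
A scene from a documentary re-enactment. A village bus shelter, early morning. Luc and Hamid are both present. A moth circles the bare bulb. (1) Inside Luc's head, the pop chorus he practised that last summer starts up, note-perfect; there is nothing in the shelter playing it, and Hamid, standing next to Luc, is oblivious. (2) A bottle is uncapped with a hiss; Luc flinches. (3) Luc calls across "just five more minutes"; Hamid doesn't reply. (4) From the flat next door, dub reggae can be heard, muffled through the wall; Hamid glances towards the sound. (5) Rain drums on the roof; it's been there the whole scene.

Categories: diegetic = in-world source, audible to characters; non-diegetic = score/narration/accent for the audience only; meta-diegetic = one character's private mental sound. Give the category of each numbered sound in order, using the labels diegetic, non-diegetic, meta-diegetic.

(1) remembered music, private to Luc — Hamid is oblivious because it isn't in the room → meta-diegetic.
(2) an in-world source (a bottle); characters could hear it → diegetic.
(3) spoken by a character present in the story world → diegetic.
(4) the music has an off-screen but real-world source and a character hears it → diegetic.
Sound (5): ambient/room sound belonging to the story's physical space, so diegetic.

meta-diegetic, diegetic, diegetic, diegetic, diegetic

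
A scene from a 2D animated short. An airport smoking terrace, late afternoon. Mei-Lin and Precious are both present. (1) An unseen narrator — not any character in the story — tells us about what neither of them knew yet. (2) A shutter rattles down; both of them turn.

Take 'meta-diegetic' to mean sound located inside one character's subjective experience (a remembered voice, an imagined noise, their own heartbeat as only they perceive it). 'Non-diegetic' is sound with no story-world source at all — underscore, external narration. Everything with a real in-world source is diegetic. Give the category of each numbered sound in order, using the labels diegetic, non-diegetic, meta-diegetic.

non-diegetic, diegetic

Sound (1): the narrator exists outside the story world, addressing only the audience, so non-diegetic.
(2) is diegetic: the sound comes from a shutter physically present in the location.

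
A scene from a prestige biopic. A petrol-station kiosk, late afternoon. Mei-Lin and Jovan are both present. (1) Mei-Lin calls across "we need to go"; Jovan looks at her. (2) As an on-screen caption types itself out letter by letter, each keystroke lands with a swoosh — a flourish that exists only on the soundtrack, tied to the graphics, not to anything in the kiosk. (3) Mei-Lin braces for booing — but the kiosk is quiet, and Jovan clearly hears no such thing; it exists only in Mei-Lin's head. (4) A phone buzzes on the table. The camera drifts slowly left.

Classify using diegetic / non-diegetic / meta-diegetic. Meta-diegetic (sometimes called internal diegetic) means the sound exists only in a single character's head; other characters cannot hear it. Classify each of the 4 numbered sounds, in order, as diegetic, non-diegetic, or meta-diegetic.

(1) Mei-Lin is a character speaking aloud in the scene → diegetic.
Sound (2): sound married to a title/caption — outside the diegesis by definition, so non-diegetic.
(3) Mei-Lin alone 'hears' it — an imagined sound, not present in the space → meta-diegetic.
(4) is diegetic: an in-world source (a phone); characters could hear it.

diegetic, non-diegetic, meta-diegetic, diegetic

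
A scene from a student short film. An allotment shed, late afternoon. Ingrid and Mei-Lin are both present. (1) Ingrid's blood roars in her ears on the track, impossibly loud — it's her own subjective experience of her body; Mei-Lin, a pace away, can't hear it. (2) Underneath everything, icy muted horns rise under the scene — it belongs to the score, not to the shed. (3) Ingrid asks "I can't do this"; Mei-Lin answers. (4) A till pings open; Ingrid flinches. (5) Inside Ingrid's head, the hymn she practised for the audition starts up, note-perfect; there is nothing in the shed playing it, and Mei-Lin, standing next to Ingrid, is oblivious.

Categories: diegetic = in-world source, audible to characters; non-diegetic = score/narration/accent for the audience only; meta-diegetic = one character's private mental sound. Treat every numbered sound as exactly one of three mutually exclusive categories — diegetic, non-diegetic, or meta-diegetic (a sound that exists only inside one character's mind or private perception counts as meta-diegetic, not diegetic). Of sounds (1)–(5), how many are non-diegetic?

1

(1) is meta-diegetic: point-of-audition from inside Ingrid's body; not a sound in the room.
Sound (2): nothing in the shed produces it and the characters don't hear it — pure soundtrack, so non-diegetic.
(3) is diegetic: spoken by a character present in the story world.
(4) an in-world source (a till); characters could hear it → diegetic.
Sound (5): remembered music, private to Ingrid — Mei-Lin is oblivious because it isn't in the room, so meta-diegetic.
Non-diegetic: (2) — that's 1.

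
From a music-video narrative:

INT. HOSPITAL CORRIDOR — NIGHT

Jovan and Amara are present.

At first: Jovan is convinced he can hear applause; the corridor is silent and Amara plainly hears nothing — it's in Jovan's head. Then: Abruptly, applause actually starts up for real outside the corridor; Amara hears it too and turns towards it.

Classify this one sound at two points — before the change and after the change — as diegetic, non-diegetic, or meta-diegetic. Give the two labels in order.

meta-diegetic, diegetic

Before the change: only Jovan 'hears' it — imagined, in his mind → meta-diegetic.
After the change: now there's a real external source and Amara hears it too — in the story world → diegetic.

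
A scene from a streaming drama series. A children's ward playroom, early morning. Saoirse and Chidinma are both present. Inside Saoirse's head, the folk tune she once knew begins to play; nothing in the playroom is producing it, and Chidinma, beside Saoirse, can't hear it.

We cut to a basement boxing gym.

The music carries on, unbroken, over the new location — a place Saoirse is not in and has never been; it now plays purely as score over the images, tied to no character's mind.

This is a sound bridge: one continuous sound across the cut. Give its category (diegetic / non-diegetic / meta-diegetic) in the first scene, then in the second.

meta-diegetic, non-diegetic

Scene one: the music exists only inside Saoirse's mind; Chidinma can't hear it → meta-diegetic.
Scene two: it's detached from Saoirse entirely and plays over unrelated images with no in-world source — conventional underscore → non-diegetic.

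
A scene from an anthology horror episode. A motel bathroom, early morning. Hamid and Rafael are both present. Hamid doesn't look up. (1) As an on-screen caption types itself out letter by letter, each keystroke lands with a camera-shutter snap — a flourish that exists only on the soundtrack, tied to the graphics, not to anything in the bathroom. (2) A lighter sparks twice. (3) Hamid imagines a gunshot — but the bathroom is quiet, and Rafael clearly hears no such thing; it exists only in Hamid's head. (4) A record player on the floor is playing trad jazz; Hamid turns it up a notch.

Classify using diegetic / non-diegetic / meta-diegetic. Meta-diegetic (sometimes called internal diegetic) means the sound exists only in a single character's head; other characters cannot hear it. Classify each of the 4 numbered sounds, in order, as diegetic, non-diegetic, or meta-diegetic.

(1) is non-diegetic: the caption isn't part of the story world, so neither is the sound tied to it.
(2) the sound comes from a lighter physically present in the location → diegetic.
(3) subjective to Hamid: the bathroom is silent and Rafael hears nothing → meta-diegetic.
(4) source music from a record player, which exists in the story world → diegetic.

non-diegetic, diegetic, meta-diegetic, diegetic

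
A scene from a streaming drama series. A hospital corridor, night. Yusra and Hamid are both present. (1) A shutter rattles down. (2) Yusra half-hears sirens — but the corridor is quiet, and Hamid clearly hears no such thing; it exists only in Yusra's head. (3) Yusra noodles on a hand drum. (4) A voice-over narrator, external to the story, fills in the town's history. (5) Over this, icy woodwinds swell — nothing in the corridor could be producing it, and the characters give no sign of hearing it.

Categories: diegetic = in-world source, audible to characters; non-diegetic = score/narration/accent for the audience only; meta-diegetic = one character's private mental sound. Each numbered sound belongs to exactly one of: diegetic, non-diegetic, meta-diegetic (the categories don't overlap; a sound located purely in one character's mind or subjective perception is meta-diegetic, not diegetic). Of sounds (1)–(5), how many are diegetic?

Sound (1): a shutter is a real object/event in the scene's world, so diegetic.
(2) Yusra alone 'hears' it — an imagined sound, not present in the space → meta-diegetic.
Sound (3): the instrument and the performer are both in the scene, so diegetic.
(4) is non-diegetic: the narrator exists outside the story world, addressing only the audience.
(5) is non-diegetic: it has no source in the story world and no character can hear it — it's underscore.
Diegetic: (1), (3) — that's 2.

2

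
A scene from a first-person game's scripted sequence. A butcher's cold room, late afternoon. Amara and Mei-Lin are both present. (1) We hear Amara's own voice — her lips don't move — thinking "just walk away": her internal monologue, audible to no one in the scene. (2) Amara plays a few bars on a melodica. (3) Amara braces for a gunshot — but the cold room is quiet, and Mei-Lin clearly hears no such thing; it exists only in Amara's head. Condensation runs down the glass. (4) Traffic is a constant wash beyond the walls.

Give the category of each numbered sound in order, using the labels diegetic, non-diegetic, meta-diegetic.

meta-diegetic, diegetic, meta-diegetic, diegetic

Sound (1): it's Amara's unspoken thought, heard only by the audience via her subjectivity, so meta-diegetic.
(2) a character is playing a melodica on screen → diegetic.
Sound (3): Amara alone 'hears' it — an imagined sound, not present in the space, so meta-diegetic.
(4) is diegetic: it's the actual ambient sound of the location.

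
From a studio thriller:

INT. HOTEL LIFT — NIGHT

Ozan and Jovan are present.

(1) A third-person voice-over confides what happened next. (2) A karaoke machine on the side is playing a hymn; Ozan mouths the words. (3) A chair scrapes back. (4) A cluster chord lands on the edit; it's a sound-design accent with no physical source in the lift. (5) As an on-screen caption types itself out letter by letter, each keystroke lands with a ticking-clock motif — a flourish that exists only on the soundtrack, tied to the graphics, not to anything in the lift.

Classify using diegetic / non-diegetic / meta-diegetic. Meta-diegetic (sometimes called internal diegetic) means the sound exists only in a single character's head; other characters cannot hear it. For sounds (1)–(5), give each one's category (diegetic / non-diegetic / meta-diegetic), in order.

(1) the narrator exists outside the story world, addressing only the audience → non-diegetic.
(2) source music from a karaoke machine, which exists in the story world → diegetic.
Sound (3): a chair is a real object/event in the scene's world, so diegetic.
(4) is non-diegetic: an editorial stinger — it belongs to the cut, not the story world.
Sound (5): sound married to a title/caption — outside the diegesis by definition, so non-diegetic.

non-diegetic, diegetic, diegetic, non-diegetic, non-diegetic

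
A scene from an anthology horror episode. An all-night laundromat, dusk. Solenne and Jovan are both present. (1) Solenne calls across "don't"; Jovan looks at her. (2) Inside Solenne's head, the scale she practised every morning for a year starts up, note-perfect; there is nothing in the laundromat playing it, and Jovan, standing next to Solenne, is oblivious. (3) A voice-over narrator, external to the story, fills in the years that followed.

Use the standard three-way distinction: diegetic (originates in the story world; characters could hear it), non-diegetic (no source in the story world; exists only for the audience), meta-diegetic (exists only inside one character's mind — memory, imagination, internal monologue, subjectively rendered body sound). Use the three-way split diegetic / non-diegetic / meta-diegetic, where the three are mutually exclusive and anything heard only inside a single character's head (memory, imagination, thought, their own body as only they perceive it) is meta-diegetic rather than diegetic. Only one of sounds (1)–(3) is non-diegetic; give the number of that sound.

3

Sound (1): Solenne is a character speaking aloud in the scene, so diegetic.
(2) is meta-diegetic: remembered music, private to Solenne — Jovan is oblivious because it isn't in the room.
(3) is non-diegetic: the narrator exists outside the story world, addressing only the audience.
Only (3) is non-diegetic.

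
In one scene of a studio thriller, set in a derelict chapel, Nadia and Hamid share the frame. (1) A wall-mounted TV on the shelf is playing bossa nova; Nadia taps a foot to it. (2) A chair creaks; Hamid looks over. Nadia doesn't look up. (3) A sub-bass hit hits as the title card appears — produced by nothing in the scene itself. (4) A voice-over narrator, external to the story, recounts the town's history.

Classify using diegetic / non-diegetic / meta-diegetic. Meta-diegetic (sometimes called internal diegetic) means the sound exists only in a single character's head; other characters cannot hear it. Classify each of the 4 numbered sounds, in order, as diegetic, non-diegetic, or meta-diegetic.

(1) the music comes from an on-screen device that Nadia responds to → diegetic.
Sound (2): the sound comes from a chair physically present in the location, so diegetic.
(3) is non-diegetic: an editorial stinger — it belongs to the cut, not the story world.
(4) is non-diegetic: external voice-over — not a character, not heard by anyone in the scene.

diegetic, diegetic, non-diegetic, non-diegetic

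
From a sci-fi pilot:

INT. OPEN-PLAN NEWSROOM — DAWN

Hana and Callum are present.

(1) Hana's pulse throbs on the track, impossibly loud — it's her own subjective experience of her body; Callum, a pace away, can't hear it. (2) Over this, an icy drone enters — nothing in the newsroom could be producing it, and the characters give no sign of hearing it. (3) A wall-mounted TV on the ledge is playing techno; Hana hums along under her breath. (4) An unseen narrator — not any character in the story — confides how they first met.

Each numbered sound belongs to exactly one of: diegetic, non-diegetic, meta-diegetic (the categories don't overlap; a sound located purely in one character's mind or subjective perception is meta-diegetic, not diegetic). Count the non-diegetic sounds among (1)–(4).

Sound (1): a subjective body sound — Hana's private perception, inaudible to Callum, so meta-diegetic.
(2) is non-diegetic: nothing in the newsroom produces it and the characters don't hear it — pure soundtrack.
(3) is diegetic: a wall-mounted TV is a physical source in the scene and Hana reacts to it.
(4) the narrator exists outside the story world, addressing only the audience → non-diegetic.
So 2 of the 4 are non-diegetic: (2), (4).

2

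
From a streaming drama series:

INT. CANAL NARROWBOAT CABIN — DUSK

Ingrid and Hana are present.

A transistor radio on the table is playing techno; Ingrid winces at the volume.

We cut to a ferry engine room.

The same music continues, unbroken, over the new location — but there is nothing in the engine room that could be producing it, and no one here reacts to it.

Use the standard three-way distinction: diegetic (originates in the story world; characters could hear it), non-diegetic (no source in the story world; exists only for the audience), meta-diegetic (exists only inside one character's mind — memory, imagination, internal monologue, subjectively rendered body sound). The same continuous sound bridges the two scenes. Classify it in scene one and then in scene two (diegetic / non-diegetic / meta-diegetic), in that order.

diegetic, non-diegetic

Scene one: a transistor radio is an on-screen source and Ingrid reacts to it → diegetic.
Scene two: there is no source in the engine room and no one hears it — it's now underscore → non-diegetic.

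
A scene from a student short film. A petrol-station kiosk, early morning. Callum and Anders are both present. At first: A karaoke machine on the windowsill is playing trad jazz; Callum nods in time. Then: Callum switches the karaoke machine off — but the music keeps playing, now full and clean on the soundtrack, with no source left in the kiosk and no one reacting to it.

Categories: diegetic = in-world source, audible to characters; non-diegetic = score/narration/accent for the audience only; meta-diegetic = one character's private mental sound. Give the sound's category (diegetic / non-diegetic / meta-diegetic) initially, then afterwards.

Initially: a karaoke machine is a real in-scene source and Callum reacts to it → diegetic.
Afterwards: there is no longer any in-world source and no one can hear it — it has become underscore → non-diegetic.

diegetic, non-diegetic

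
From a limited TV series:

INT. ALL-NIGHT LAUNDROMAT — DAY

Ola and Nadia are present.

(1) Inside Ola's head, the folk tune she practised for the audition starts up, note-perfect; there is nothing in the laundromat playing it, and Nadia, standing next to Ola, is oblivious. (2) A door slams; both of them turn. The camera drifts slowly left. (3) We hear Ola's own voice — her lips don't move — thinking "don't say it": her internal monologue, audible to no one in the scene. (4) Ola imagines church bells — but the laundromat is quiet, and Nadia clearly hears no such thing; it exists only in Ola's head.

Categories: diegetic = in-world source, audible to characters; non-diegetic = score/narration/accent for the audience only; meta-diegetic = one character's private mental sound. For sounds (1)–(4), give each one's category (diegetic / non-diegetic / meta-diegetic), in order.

meta-diegetic, diegetic, meta-diegetic, meta-diegetic

(1) is meta-diegetic: remembered music, private to Ola — Nadia is oblivious because it isn't in the room.
(2) a door is a real object/event in the scene's world → diegetic.
(3) Ola's thought-voice: a private mental sound no other character can hear → meta-diegetic.
(4) is meta-diegetic: Ola alone 'hears' it — an imagined sound, not present in the space.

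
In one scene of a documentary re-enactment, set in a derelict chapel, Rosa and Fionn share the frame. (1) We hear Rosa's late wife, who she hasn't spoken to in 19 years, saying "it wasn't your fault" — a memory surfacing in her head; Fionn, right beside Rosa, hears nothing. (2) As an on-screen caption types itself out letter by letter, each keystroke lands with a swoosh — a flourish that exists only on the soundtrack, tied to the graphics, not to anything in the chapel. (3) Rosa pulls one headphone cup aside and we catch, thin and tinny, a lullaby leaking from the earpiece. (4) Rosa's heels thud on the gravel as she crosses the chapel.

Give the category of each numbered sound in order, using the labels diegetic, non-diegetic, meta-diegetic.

meta-diegetic, non-diegetic, diegetic, diegetic

(1) is meta-diegetic: the voice is a memory playing only inside Rosa's mind; Fionn can't hear it.
(2) it accompanies on-screen graphics, not anything inside the story world → non-diegetic.
Sound (3): the headphones are an on-screen source, so diegetic.
(4) is diegetic: a character's body making contact with the set — an in-world sound.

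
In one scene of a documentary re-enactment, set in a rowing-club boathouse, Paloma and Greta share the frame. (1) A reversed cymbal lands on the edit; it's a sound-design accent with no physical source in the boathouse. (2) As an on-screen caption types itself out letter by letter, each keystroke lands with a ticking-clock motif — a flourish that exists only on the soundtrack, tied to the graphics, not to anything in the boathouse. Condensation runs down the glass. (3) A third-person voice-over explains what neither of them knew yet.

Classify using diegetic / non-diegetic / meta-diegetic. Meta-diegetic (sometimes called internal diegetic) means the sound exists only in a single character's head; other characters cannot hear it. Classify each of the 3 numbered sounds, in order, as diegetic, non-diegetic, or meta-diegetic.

non-diegetic, non-diegetic, non-diegetic

Sound (1): an editorial stinger — it belongs to the cut, not the story world, so non-diegetic.
(2) it accompanies on-screen graphics, not anything inside the story world → non-diegetic.
(3) is non-diegetic: the narrator exists outside the story world, addressing only the audience.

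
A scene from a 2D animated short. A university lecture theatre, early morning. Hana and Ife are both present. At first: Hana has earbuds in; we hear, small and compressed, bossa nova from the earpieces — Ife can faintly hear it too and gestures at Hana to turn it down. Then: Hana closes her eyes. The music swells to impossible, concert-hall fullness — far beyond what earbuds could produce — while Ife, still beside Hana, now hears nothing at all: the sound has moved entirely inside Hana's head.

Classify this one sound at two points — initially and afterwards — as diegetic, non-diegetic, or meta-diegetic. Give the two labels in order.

diegetic, meta-diegetic

Initially: the earbuds are a physical source both characters can hear → diegetic.
Afterwards: the music now exists only as Hana's subjective experience; Ife can no longer hear it → meta-diegetic.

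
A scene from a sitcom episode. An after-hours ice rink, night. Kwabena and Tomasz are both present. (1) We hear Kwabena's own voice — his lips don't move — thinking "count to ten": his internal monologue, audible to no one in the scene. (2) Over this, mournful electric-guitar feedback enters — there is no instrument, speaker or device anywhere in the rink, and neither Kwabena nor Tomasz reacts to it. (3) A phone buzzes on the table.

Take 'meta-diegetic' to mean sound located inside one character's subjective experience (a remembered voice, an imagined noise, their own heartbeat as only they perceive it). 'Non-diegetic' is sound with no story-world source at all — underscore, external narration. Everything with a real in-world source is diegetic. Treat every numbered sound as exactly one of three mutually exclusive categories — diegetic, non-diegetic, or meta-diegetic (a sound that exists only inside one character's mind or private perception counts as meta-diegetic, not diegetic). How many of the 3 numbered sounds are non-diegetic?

(1) is meta-diegetic: it's Kwabena's unspoken thought, heard only by the audience via his subjectivity.
Sound (2): it has no source in the story world and no character can hear it — it's underscore, so non-diegetic.
(3) the sound comes from a phone physically present in the location → diegetic.
Non-diegetic: (2) — that's 1.

1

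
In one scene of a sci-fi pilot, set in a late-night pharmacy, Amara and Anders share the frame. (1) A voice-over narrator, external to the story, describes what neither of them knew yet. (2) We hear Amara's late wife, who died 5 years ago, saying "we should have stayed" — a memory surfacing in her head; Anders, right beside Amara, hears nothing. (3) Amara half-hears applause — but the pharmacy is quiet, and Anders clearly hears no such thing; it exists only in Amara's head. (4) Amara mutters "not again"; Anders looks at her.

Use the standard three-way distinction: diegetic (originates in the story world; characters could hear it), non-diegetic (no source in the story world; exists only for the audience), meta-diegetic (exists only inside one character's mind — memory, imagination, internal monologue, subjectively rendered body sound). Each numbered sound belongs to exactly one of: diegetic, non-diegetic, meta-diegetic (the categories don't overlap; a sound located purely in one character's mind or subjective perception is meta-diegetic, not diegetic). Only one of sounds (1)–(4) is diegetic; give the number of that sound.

(1) is non-diegetic: the narrator exists outside the story world, addressing only the audience.
(2) is meta-diegetic: a remembered line, private to Amara — not present in the room, not audible to Anders.
(3) is meta-diegetic: subjective to Amara: the pharmacy is silent and Anders hears nothing.
(4) on-screen dialogue — Amara speaks and Anders is there to hear → diegetic.
Only (4) is diegetic.

4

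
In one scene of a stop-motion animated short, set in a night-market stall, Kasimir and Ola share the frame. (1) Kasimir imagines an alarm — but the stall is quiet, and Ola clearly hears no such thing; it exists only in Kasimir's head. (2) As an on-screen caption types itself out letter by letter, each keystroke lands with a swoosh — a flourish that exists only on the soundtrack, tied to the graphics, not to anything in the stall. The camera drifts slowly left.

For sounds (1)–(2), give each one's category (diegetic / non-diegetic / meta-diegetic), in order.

meta-diegetic, non-diegetic

Sound (1): the sound is imagined by Kasimir; nothing in the story world is producing it and Ola can't hear it, so meta-diegetic.
Sound (2): the caption isn't part of the story world, so neither is the sound tied to it, so non-diegetic.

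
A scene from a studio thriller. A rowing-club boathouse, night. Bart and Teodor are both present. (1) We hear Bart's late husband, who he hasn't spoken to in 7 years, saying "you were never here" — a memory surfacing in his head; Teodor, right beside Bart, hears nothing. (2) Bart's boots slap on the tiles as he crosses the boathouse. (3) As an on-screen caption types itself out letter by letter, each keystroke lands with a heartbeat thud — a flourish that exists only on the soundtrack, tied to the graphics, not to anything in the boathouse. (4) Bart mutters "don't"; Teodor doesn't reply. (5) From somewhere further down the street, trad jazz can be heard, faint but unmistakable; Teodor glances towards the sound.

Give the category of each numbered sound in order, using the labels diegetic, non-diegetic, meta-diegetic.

(1) the voice is a memory playing only inside Bart's mind; Teodor can't hear it → meta-diegetic.
(2) a character's body making contact with the set — an in-world sound → diegetic.
(3) the caption isn't part of the story world, so neither is the sound tied to it → non-diegetic.
Sound (4): Bart is a character speaking aloud in the scene, so diegetic.
(5) is diegetic: it's coming from somewhere further down the street — a location within the story world — and Teodor reacts.

meta-diegetic, diegetic, non-diegetic, diegetic, diegetic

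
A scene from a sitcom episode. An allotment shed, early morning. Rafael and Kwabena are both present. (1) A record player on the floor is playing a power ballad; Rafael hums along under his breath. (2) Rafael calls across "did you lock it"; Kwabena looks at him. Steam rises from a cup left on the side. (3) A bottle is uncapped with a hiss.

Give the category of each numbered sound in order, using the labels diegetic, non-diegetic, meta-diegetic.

(1) the music comes from an on-screen device that Rafael responds to → diegetic.
(2) spoken by a character present in the story world → diegetic.
(3) is diegetic: the sound comes from a bottle physically present in the location.

diegetic, diegetic, diegetic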